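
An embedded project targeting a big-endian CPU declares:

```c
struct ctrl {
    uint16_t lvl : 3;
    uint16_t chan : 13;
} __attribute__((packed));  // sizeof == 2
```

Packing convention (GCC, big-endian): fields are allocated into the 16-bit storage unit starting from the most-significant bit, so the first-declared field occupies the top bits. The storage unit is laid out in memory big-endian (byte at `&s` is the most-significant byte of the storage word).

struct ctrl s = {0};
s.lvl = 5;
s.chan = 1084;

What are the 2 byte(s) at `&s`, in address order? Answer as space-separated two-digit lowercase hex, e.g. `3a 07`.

[13+:3] lvl=5 & 0x7 = 0x5; word=0xa000
[0+:13] chan=1084 & 0x1fff = 0x43c; word=0xa43c
word = 0xa43c → big-endian bytes:
  [0]=0xa4  [1]=0x3c

a4 3c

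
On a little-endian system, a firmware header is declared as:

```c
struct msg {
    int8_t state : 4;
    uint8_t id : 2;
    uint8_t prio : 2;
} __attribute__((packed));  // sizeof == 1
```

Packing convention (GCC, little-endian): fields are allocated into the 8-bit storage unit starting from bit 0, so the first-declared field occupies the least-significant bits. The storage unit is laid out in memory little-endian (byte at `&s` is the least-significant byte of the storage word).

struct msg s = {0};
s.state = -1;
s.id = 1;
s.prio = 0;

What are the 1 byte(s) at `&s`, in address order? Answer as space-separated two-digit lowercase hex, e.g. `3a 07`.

state:4 = -1 → 0xf << 0 → word 0x0f
id:2 = 1 → 0x1 << 4 → word 0x1f
prio:2 = 0 → 0x0 << 6 → word 0x1f
word = 0x1f → little-endian bytes:
  [0]=0x1f

1f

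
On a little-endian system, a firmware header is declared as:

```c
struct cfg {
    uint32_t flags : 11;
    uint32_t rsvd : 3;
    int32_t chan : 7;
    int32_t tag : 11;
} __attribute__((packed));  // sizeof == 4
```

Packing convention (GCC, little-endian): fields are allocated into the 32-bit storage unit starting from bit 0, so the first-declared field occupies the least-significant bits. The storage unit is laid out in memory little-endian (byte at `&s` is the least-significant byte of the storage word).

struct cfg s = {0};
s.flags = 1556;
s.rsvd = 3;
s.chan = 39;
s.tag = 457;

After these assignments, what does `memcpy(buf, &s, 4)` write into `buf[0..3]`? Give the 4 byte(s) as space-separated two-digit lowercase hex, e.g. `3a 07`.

flags:11 = 1556 → 0x614 << 0 → word 0x00000614
rsvd:3 = 3 → 0x3 << 11 → word 0x00001e14
chan:7 = 39 → 0x27 << 14 → word 0x0009de14
tag:11 = 457 → 0x1c9 << 21 → word 0x3929de14
word = 0x3929de14 → little-endian bytes:
  [0]=0x14  [1]=0xde  [2]=0x29  [3]=0x39

14 de 29 39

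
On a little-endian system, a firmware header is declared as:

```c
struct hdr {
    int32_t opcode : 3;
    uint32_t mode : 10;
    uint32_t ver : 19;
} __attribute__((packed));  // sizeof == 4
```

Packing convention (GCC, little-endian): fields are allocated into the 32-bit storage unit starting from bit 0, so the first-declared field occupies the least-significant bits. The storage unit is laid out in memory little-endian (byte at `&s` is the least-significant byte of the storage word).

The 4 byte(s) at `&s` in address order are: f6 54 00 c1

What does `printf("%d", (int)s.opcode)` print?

-2

[0]=0xf6 [1]=0x54 [2]=0x00 [3]=0xc1 (little-endian) → word 0xc10054f6
opcode:3 @ bit 0 → (0xc10054f6>>0)&0x7 = 0x6  ←
mode:10 @ bit 3 → (0xc10054f6>>3)&0x3ff = 0x29e
ver:19 @ bit 13 → (0xc10054f6>>13)&0x7ffff = 0x60802
opcode signed 3b, MSB=1: 6 - 8 = -2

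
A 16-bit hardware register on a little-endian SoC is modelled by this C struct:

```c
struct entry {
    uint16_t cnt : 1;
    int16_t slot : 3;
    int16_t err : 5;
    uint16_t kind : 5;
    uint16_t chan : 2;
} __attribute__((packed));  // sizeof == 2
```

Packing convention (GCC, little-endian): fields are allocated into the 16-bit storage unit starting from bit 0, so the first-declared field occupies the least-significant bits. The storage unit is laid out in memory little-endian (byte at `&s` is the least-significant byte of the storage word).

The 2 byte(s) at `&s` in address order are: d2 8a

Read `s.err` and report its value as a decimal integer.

13

[0]=0xd2 [1]=0x8a (little-endian) → word 0x8ad2
cnt:1 @ bit 0 → (0x8ad2>>0)&0x1 = 0x0
slot:3 @ bit 1 → (0x8ad2>>1)&0x7 = 0x1
err:5 @ bit 4 → (0x8ad2>>4)&0x1f = 0xd  ←
kind:5 @ bit 9 → (0x8ad2>>9)&0x1f = 0x5
chan:2 @ bit 14 → (0x8ad2>>14)&0x3 = 0x2
err signed 5b, MSB=0: value = 13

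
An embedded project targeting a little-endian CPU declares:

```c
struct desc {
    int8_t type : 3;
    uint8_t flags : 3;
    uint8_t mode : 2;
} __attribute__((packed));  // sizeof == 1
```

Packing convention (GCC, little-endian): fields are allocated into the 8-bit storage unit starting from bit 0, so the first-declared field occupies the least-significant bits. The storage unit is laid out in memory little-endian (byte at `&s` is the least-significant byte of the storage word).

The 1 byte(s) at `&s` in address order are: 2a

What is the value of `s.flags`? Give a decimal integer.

[0]=0x2a (little-endian) → word 0x2a
type [0+:3] = (word>>0) & 0x7 = 2
flags [3+:3] = (word>>3) & 0x7 = 5  ←
mode [6+:2] = (word>>6) & 0x3 = 0

5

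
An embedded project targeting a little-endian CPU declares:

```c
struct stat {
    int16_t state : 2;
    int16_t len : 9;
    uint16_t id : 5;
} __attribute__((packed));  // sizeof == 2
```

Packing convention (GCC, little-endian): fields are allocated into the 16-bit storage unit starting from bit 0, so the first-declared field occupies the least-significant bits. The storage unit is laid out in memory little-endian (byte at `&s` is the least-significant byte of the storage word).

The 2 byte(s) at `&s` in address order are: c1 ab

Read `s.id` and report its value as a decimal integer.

21

[0]=0xc1 [1]=0xab (little-endian) → word 0xabc1
state:2 @ bit 0 → (0xabc1>>0)&0x3 = 0x1
len:9 @ bit 2 → (0xabc1>>2)&0x1ff = 0xf0
id:5 @ bit 11 → (0xabc1>>11)&0x1f = 0x15  ←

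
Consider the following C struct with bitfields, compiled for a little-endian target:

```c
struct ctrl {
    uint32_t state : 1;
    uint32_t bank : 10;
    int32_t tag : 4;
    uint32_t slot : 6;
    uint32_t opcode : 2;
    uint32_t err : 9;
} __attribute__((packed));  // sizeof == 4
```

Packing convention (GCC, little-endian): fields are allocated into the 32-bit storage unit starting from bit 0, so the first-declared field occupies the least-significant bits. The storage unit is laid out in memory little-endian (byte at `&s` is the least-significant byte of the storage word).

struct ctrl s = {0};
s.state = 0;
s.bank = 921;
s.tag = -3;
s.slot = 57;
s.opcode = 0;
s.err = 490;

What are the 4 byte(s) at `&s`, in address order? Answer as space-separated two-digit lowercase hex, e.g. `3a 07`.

32 ef 1c f5

[0+:1] state=0 & 0x1 = 0x0; word=0x00000000
[1+:10] bank=921 & 0x3ff = 0x399; word=0x00000732
[11+:4] tag=-3 & 0xf = 0xd; word=0x00006f32
[15+:6] slot=57 & 0x3f = 0x39; word=0x001cef32
[21+:2] opcode=0 & 0x3 = 0x0; word=0x001cef32
[23+:9] err=490 & 0x1ff = 0x1ea; word=0xf51cef32
word = 0xf51cef32 → little-endian bytes:
  [0]=0x32  [1]=0xef  [2]=0x1c  [3]=0xf5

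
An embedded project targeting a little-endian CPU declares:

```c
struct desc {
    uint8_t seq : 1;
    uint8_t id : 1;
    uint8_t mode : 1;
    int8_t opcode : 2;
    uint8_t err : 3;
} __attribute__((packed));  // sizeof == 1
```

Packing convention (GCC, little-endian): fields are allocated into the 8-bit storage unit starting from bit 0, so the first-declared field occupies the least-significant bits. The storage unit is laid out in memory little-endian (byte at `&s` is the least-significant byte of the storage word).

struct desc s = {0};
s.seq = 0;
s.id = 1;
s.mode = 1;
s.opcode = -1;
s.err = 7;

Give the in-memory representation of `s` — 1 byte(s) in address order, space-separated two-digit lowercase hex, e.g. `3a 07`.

seq (1b) val=0 bits=0x0 at bit 0: 0x00
id (1b) val=1 bits=0x1 at bit 1: 0x02
mode (1b) val=1 bits=0x1 at bit 2: 0x06
opcode (2b) val=-1 bits=0x3 at bit 3: 0x1e
err (3b) val=7 bits=0x7 at bit 5: 0xfe
word = 0xfe → little-endian bytes:
  [0]=0xfe

fe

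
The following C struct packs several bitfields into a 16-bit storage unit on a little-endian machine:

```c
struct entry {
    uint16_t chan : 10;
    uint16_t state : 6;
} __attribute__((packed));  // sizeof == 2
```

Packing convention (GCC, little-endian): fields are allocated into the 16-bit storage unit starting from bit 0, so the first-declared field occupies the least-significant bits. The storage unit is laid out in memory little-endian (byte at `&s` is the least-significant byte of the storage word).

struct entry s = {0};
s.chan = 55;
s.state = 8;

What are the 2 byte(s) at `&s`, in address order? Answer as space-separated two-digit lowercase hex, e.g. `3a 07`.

37 20

[0+:10] chan=55 & 0x3ff = 0x37; word=0x0037
[10+:6] state=8 & 0x3f = 0x8; word=0x2037
word = 0x2037 → little-endian bytes:
  [0]=0x37  [1]=0x20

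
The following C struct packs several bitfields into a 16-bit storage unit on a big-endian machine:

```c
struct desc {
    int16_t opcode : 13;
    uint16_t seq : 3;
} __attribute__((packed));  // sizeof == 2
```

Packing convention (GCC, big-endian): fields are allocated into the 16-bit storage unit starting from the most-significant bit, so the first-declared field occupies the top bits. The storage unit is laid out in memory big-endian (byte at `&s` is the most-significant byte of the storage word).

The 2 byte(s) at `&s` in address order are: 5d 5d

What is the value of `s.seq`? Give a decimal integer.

[0]=0x5d [1]=0x5d (big-endian) → word 0x5d5d
opcode [3+:13] = (word>>3) & 0x1fff = 2987
seq [0+:3] = (word>>0) & 0x7 = 5  ←

5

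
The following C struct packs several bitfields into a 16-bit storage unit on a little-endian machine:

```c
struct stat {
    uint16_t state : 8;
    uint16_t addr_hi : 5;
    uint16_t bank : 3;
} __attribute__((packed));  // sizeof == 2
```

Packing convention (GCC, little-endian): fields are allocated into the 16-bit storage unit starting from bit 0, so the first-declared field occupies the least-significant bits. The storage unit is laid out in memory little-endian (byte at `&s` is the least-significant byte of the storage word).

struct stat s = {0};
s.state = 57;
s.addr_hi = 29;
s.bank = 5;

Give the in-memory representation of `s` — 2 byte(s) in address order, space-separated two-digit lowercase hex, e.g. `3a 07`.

39 bd

state (8b) val=57 bits=0x39 at bit 0: 0x0039
addr_hi (5b) val=29 bits=0x1d at bit 8: 0x1d39
bank (3b) val=5 bits=0x5 at bit 13: 0xbd39
word = 0xbd39 → little-endian bytes:
  [0]=0x39  [1]=0xbd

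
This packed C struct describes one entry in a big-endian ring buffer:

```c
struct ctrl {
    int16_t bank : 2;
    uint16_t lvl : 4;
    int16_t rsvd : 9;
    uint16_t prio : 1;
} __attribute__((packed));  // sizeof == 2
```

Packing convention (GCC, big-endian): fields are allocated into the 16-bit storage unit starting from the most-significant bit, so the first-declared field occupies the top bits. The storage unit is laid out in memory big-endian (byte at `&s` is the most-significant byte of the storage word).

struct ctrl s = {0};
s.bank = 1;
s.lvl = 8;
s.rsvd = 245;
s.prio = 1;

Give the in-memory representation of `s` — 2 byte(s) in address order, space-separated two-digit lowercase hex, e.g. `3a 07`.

bank:2 = 1 → 0x1 << 14 → word 0x4000
lvl:4 = 8 → 0x8 << 10 → word 0x6000
rsvd:9 = 245 → 0xf5 << 1 → word 0x61ea
prio:1 = 1 → 0x1 << 0 → word 0x61eb
word = 0x61eb → big-endian bytes:
  [0]=0x61  [1]=0xeb

61 eb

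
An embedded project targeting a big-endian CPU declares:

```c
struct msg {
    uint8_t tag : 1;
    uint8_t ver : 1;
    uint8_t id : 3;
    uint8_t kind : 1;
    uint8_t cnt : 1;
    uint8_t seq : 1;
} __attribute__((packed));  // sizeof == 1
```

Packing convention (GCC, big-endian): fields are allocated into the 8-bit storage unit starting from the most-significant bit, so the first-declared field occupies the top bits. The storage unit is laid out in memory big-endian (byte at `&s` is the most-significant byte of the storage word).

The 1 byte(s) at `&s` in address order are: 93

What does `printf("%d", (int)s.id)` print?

2

[0]=0x93 (big-endian) → word 0x93
tag:1 @ bit 7 → (0x93>>7)&0x1 = 0x1
ver:1 @ bit 6 → (0x93>>6)&0x1 = 0x0
id:3 @ bit 3 → (0x93>>3)&0x7 = 0x2  ←
kind:1 @ bit 2 → (0x93>>2)&0x1 = 0x0
cnt:1 @ bit 1 → (0x93>>1)&0x1 = 0x1
seq:1 @ bit 0 → (0x93>>0)&0x1 = 0x1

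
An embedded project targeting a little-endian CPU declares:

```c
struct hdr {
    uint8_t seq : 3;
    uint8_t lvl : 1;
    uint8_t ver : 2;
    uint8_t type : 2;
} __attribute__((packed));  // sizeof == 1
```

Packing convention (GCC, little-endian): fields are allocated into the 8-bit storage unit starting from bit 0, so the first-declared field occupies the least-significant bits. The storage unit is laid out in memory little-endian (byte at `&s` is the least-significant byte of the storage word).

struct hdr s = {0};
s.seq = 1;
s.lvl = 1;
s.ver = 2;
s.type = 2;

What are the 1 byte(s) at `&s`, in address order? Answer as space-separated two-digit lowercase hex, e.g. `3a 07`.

seq:3 = 1 → 0x1 << 0 → word 0x01
lvl:1 = 1 → 0x1 << 3 → word 0x09
ver:2 = 2 → 0x2 << 4 → word 0x29
type:2 = 2 → 0x2 << 6 → word 0xa9
word = 0xa9 → little-endian bytes:
  [0]=0xa9

a9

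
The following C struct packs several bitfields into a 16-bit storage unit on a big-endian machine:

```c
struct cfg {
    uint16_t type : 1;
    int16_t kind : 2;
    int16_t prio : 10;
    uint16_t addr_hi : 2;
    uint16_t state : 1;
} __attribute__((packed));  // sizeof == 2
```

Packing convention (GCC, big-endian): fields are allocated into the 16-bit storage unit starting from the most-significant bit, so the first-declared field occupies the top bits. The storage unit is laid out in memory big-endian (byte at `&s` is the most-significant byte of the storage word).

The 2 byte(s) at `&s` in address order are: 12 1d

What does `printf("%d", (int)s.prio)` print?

[0]=0x12 [1]=0x1d (big-endian) → word 0x121d
type:1 @ bit 15 → (0x121d>>15)&0x1 = 0x0
kind:2 @ bit 13 → (0x121d>>13)&0x3 = 0x0
prio:10 @ bit 3 → (0x121d>>3)&0x3ff = 0x243  ←
addr_hi:2 @ bit 1 → (0x121d>>1)&0x3 = 0x2
state:1 @ bit 0 → (0x121d>>0)&0x1 = 0x1
prio signed 10b, MSB=1: 579 - 1024 = -445

-445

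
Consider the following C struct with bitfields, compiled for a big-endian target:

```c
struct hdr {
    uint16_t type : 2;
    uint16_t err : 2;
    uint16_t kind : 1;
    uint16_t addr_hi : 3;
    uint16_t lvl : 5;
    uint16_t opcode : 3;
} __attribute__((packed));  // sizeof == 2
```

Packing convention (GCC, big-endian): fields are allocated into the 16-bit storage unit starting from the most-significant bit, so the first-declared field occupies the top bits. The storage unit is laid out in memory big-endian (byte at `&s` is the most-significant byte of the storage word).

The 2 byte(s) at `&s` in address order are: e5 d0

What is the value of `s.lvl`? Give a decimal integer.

26

[0]=0xe5 [1]=0xd0 (big-endian) → word 0xe5d0
type:2 @ bit 14 → (0xe5d0>>14)&0x3 = 0x3
err:2 @ bit 12 → (0xe5d0>>12)&0x3 = 0x2
kind:1 @ bit 11 → (0xe5d0>>11)&0x1 = 0x0
addr_hi:3 @ bit 8 → (0xe5d0>>8)&0x7 = 0x5
lvl:5 @ bit 3 → (0xe5d0>>3)&0x1f = 0x1a  ←
opcode:3 @ bit 0 → (0xe5d0>>0)&0x7 = 0x0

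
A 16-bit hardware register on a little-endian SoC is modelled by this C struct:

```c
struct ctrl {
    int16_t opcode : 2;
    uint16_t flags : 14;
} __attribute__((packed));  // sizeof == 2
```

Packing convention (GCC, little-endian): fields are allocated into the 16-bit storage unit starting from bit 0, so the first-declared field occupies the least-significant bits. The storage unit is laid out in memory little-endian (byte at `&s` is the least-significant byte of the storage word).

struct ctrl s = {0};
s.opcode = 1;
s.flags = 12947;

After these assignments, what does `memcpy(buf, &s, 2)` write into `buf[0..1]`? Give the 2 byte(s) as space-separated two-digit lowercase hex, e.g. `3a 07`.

4d ca

[0+:2] opcode=1 & 0x3 = 0x1; word=0x0001
[2+:14] flags=12947 & 0x3fff = 0x3293; word=0xca4d
word = 0xca4d → little-endian bytes:
  [0]=0x4d  [1]=0xca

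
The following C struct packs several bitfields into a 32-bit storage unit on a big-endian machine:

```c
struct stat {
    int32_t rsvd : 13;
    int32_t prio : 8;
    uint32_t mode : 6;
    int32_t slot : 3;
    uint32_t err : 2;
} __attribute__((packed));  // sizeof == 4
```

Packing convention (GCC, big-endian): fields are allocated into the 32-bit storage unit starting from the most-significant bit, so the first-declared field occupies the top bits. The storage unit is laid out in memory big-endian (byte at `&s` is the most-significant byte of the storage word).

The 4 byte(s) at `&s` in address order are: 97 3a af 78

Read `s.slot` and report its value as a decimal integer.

-2

[0]=0x97 [1]=0x3a [2]=0xaf [3]=0x78 (big-endian) → word 0x973aaf78
rsvd:13 @ bit 19 → (0x973aaf78>>19)&0x1fff = 0x12e7
prio:8 @ bit 11 → (0x973aaf78>>11)&0xff = 0x55
mode:6 @ bit 5 → (0x973aaf78>>5)&0x3f = 0x3b
slot:3 @ bit 2 → (0x973aaf78>>2)&0x7 = 0x6  ←
err:2 @ bit 0 → (0x973aaf78>>0)&0x3 = 0x0
slot signed 3b, MSB=1: 6 - 8 = -2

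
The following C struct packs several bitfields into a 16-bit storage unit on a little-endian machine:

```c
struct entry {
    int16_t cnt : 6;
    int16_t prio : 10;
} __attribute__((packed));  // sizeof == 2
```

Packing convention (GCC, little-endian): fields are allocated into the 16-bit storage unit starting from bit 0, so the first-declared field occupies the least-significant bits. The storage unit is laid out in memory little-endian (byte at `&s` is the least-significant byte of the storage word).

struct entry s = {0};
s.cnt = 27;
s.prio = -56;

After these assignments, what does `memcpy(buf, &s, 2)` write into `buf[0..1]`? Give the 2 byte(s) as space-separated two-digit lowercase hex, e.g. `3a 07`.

1b f2

cnt:6 = 27 → 0x1b << 0 → word 0x001b
prio:10 = -56 → 0x3c8 << 6 → word 0xf21b
word = 0xf21b → little-endian bytes:
  [0]=0x1b  [1]=0xf2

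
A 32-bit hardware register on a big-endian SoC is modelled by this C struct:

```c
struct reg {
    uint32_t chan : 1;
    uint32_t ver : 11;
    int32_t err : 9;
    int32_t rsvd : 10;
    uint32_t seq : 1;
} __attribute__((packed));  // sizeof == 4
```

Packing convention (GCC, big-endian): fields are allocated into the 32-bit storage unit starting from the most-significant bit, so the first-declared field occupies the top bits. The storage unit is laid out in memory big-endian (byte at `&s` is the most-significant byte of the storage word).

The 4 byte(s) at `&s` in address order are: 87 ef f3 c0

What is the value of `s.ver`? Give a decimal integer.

[0]=0x87 [1]=0xef [2]=0xf3 [3]=0xc0 (big-endian) → word 0x87eff3c0
chan [31+:1] = (word>>31) & 0x1 = 1
ver [20+:11] = (word>>20) & 0x7ff = 126  ←
err [11+:9] = (word>>11) & 0x1ff = 510
rsvd [1+:10] = (word>>1) & 0x3ff = 480
seq [0+:1] = (word>>0) & 0x1 = 0

126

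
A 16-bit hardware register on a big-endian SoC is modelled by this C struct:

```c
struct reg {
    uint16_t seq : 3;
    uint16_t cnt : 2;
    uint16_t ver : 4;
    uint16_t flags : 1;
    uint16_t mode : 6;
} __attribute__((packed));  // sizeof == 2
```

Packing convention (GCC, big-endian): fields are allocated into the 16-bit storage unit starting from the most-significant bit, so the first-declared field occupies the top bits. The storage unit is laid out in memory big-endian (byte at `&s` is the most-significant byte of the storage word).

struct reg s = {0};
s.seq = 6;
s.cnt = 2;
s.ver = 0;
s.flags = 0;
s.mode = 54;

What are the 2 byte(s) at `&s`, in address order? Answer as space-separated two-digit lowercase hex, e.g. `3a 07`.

seq:3 = 6 → 0x6 << 13 → word 0xc000
cnt:2 = 2 → 0x2 << 11 → word 0xd000
ver:4 = 0 → 0x0 << 7 → word 0xd000
flags:1 = 0 → 0x0 << 6 → word 0xd000
mode:6 = 54 → 0x36 << 0 → word 0xd036
word = 0xd036 → big-endian bytes:
  [0]=0xd0  [1]=0x36

d0 36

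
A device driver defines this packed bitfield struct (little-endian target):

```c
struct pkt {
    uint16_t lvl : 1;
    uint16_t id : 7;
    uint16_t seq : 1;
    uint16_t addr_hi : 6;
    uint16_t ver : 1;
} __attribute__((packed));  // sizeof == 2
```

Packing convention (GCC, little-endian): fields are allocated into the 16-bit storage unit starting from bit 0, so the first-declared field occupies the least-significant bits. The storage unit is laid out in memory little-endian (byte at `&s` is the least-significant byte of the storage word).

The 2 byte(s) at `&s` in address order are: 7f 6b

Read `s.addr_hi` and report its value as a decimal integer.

[0]=0x7f [1]=0x6b (little-endian) → word 0x6b7f
lvl:1 @ bit 0 → (0x6b7f>>0)&0x1 = 0x1
id:7 @ bit 1 → (0x6b7f>>1)&0x7f = 0x3f
seq:1 @ bit 8 → (0x6b7f>>8)&0x1 = 0x1
addr_hi:6 @ bit 9 → (0x6b7f>>9)&0x3f = 0x35  ←
ver:1 @ bit 15 → (0x6b7f>>15)&0x1 = 0x0

53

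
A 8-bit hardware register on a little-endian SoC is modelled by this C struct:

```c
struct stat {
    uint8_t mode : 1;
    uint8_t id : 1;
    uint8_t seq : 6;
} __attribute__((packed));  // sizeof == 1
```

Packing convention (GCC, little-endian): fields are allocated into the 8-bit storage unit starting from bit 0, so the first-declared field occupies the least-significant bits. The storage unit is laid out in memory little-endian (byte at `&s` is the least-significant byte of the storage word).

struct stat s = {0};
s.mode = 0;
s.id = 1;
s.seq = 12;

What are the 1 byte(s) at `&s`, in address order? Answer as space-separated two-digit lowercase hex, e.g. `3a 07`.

32

[0+:1] mode=0 & 0x1 = 0x0; word=0x00
[1+:1] id=1 & 0x1 = 0x1; word=0x02
[2+:6] seq=12 & 0x3f = 0xc; word=0x32
word = 0x32 → little-endian bytes:
  [0]=0x32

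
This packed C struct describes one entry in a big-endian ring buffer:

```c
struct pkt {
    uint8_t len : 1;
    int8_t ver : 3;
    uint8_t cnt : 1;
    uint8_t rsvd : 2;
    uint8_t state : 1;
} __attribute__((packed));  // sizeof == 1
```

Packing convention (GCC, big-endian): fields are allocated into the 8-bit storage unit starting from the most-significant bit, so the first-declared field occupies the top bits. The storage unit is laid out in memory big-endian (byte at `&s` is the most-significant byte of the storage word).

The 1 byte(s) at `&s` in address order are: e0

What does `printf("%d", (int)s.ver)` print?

-2

[0]=0xe0 (big-endian) → word 0xe0
len [7+:1] = (word>>7) & 0x1 = 1
ver [4+:3] = (word>>4) & 0x7 = 6  ←
cnt [3+:1] = (word>>3) & 0x1 = 0
rsvd [1+:2] = (word>>1) & 0x3 = 0
state [0+:1] = (word>>0) & 0x1 = 0
ver signed 3b, MSB=1: 6 - 8 = -2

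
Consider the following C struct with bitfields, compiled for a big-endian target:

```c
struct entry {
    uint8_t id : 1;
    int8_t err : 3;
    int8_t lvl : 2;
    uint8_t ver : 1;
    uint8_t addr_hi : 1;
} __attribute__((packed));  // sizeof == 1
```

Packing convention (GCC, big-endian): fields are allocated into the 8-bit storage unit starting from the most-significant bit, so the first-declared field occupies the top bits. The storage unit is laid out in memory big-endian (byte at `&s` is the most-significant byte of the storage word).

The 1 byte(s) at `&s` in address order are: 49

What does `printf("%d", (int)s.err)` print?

[0]=0x49 (big-endian) → word 0x49
id:1 @ bit 7 → (0x49>>7)&0x1 = 0x0
err:3 @ bit 4 → (0x49>>4)&0x7 = 0x4  ←
lvl:2 @ bit 2 → (0x49>>2)&0x3 = 0x2
ver:1 @ bit 1 → (0x49>>1)&0x1 = 0x0
addr_hi:1 @ bit 0 → (0x49>>0)&0x1 = 0x1
err signed 3b, MSB=1: 4 - 8 = -4

-4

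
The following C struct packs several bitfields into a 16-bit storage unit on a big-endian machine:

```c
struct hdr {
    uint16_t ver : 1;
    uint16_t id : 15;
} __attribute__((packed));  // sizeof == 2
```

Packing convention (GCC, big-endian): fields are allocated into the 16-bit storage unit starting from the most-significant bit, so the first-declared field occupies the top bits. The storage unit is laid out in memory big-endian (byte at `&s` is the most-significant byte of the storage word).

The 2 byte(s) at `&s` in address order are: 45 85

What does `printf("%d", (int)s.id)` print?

[0]=0x45 [1]=0x85 (big-endian) → word 0x4585
ver:1 @ bit 15 → (0x4585>>15)&0x1 = 0x0
id:15 @ bit 0 → (0x4585>>0)&0x7fff = 0x4585  ←

17797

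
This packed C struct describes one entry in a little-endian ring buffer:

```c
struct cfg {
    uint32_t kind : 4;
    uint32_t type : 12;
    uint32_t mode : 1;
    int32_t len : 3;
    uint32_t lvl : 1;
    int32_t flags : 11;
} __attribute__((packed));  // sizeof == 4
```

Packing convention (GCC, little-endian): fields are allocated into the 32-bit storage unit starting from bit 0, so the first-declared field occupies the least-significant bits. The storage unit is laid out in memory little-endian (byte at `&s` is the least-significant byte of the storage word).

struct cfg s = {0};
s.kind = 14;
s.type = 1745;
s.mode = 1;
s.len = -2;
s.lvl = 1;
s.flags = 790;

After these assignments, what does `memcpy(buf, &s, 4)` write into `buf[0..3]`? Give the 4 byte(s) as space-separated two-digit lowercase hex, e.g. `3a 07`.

kind:4 = 14 → 0xe << 0 → word 0x0000000e
type:12 = 1745 → 0x6d1 << 4 → word 0x00006d1e
mode:1 = 1 → 0x1 << 16 → word 0x00016d1e
len:3 = -2 → 0x6 << 17 → word 0x000d6d1e
lvl:1 = 1 → 0x1 << 20 → word 0x001d6d1e
flags:11 = 790 → 0x316 << 21 → word 0x62dd6d1e
word = 0x62dd6d1e → little-endian bytes:
  [0]=0x1e  [1]=0x6d  [2]=0xdd  [3]=0x62

1e 6d dd 62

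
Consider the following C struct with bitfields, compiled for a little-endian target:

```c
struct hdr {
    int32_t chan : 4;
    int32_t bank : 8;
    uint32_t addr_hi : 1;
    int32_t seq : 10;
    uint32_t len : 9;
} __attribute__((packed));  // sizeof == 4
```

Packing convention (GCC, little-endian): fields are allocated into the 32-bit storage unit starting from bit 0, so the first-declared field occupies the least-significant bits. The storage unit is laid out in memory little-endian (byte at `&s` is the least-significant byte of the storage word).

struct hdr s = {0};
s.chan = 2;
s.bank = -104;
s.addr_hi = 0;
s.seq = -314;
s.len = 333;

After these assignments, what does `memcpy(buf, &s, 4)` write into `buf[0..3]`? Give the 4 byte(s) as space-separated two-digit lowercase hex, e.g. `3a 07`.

chan:4 = 2 → 0x2 << 0 → word 0x00000002
bank:8 = -104 → 0x98 << 4 → word 0x00000982
addr_hi:1 = 0 → 0x0 << 12 → word 0x00000982
seq:10 = -314 → 0x2c6 << 13 → word 0x0058c982
len:9 = 333 → 0x14d << 23 → word 0xa6d8c982
word = 0xa6d8c982 → little-endian bytes:
  [0]=0x82  [1]=0xc9  [2]=0xd8  [3]=0xa6

82 c9 d8 a6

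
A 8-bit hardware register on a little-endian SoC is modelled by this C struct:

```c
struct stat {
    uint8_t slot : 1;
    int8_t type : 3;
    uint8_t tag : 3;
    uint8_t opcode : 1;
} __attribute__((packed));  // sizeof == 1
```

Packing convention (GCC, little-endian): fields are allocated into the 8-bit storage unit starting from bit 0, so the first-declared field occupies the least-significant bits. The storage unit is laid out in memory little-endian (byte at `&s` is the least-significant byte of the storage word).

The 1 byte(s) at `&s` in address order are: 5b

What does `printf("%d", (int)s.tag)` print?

5

[0]=0x5b (little-endian) → word 0x5b
slot [0+:1] = (word>>0) & 0x1 = 1
type [1+:3] = (word>>1) & 0x7 = 5
tag [4+:3] = (word>>4) & 0x7 = 5  ←
opcode [7+:1] = (word>>7) & 0x1 = 0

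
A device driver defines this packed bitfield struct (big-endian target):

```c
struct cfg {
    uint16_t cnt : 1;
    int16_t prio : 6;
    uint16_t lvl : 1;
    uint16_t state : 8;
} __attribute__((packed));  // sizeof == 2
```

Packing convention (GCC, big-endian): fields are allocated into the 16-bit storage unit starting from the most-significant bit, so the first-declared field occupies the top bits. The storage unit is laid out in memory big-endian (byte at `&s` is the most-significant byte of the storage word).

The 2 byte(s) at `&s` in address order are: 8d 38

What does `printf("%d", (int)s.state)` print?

56

[0]=0x8d [1]=0x38 (big-endian) → word 0x8d38
cnt:1 @ bit 15 → (0x8d38>>15)&0x1 = 0x1
prio:6 @ bit 9 → (0x8d38>>9)&0x3f = 0x6
lvl:1 @ bit 8 → (0x8d38>>8)&0x1 = 0x1
state:8 @ bit 0 → (0x8d38>>0)&0xff = 0x38  ←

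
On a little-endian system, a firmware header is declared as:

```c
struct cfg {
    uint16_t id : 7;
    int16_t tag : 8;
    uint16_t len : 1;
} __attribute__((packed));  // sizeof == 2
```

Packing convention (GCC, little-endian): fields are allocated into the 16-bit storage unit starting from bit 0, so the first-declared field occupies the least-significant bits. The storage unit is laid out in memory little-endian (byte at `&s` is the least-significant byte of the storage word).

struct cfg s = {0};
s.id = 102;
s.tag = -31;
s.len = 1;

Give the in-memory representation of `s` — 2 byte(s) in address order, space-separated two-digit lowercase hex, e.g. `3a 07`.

e6 f0

id (7b) val=102 bits=0x66 at bit 0: 0x0066
tag (8b) val=-31 bits=0xe1 at bit 7: 0x70e6
len (1b) val=1 bits=0x1 at bit 15: 0xf0e6
word = 0xf0e6 → little-endian bytes:
  [0]=0xe6  [1]=0xf0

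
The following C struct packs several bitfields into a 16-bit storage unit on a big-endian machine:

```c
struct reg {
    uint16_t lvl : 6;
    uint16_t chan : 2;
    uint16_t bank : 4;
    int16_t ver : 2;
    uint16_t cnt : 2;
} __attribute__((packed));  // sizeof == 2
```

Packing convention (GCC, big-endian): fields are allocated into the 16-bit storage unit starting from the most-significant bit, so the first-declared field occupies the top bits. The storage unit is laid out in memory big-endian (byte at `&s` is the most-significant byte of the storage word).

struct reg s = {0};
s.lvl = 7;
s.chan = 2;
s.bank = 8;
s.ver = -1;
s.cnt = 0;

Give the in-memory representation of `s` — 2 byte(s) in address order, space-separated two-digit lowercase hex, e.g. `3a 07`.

lvl (6b) val=7 bits=0x7 at bit 10: 0x1c00
chan (2b) val=2 bits=0x2 at bit 8: 0x1e00
bank (4b) val=8 bits=0x8 at bit 4: 0x1e80
ver (2b) val=-1 bits=0x3 at bit 2: 0x1e8c
cnt (2b) val=0 bits=0x0 at bit 0: 0x1e8c
word = 0x1e8c → big-endian bytes:
  [0]=0x1e  [1]=0x8c

1e 8c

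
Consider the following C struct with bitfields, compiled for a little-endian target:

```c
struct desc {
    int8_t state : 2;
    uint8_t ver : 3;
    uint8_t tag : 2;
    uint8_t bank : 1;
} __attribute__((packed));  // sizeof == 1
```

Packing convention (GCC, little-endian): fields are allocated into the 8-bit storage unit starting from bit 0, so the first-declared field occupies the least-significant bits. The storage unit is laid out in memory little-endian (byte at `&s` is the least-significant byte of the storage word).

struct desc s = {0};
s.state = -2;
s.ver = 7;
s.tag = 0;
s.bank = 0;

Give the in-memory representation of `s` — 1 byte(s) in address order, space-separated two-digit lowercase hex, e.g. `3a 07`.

state:2 = -2 → 0x2 << 0 → word 0x02
ver:3 = 7 → 0x7 << 2 → word 0x1e
tag:2 = 0 → 0x0 << 5 → word 0x1e
bank:1 = 0 → 0x0 << 7 → word 0x1e
word = 0x1e → little-endian bytes:
  [0]=0x1e

1e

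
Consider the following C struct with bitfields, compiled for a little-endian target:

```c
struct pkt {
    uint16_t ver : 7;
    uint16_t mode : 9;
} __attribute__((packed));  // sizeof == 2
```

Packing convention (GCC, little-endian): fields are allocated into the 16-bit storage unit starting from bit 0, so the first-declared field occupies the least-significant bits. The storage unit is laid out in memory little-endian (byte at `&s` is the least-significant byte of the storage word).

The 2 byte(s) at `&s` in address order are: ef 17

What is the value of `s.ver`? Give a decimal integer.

[0]=0xef [1]=0x17 (little-endian) → word 0x17ef
ver [0+:7] = (word>>0) & 0x7f = 111  ←
mode [7+:9] = (word>>7) & 0x1ff = 47

111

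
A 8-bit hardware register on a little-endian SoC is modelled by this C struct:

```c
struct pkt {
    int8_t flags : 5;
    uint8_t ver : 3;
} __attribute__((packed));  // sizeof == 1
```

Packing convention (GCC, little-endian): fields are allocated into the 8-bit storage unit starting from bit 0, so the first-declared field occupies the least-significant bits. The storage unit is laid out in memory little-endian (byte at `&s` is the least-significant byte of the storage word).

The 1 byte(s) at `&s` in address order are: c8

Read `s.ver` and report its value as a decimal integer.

6

[0]=0xc8 (little-endian) → word 0xc8
flags:5 @ bit 0 → (0xc8>>0)&0x1f = 0x8
ver:3 @ bit 5 → (0xc8>>5)&0x7 = 0x6  ←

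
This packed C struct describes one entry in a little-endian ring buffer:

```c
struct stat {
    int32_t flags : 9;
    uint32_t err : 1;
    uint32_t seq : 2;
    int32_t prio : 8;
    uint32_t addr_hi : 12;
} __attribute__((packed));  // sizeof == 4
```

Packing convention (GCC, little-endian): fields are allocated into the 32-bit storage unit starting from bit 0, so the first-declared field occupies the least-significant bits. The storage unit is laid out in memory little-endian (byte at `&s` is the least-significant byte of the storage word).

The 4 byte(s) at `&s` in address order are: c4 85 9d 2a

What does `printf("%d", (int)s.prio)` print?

-40

[0]=0xc4 [1]=0x85 [2]=0x9d [3]=0x2a (little-endian) → word 0x2a9d85c4
flags:9 @ bit 0 → (0x2a9d85c4>>0)&0x1ff = 0x1c4
err:1 @ bit 9 → (0x2a9d85c4>>9)&0x1 = 0x0
seq:2 @ bit 10 → (0x2a9d85c4>>10)&0x3 = 0x1
prio:8 @ bit 12 → (0x2a9d85c4>>12)&0xff = 0xd8  ←
addr_hi:12 @ bit 20 → (0x2a9d85c4>>20)&0xfff = 0x2a9
prio signed 8b, MSB=1: 216 - 256 = -40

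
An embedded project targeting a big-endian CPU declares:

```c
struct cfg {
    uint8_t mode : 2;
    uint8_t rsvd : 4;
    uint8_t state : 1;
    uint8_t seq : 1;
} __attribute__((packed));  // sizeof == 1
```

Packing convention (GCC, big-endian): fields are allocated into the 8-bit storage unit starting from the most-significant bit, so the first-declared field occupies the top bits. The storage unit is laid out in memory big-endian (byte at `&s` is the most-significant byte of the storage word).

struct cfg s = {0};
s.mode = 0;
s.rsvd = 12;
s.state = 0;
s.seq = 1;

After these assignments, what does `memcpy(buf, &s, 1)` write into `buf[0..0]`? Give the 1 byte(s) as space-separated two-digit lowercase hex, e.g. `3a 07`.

31

mode (2b) val=0 bits=0x0 at bit 6: 0x00
rsvd (4b) val=12 bits=0xc at bit 2: 0x30
state (1b) val=0 bits=0x0 at bit 1: 0x30
seq (1b) val=1 bits=0x1 at bit 0: 0x31
word = 0x31 → big-endian bytes:
  [0]=0x31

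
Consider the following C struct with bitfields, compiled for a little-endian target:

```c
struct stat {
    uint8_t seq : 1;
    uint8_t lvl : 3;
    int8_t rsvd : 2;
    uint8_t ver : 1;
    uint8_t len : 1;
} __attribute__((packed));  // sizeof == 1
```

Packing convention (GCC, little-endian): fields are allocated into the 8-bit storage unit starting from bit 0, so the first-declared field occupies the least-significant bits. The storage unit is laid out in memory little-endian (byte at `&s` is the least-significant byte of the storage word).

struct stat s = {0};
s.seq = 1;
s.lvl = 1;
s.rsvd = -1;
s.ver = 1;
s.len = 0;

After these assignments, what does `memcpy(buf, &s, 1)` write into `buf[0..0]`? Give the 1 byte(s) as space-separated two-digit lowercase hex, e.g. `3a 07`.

73

[0+:1] seq=1 & 0x1 = 0x1; word=0x01
[1+:3] lvl=1 & 0x7 = 0x1; word=0x03
[4+:2] rsvd=-1 & 0x3 = 0x3; word=0x33
[6+:1] ver=1 & 0x1 = 0x1; word=0x73
[7+:1] len=0 & 0x1 = 0x0; word=0x73
word = 0x73 → little-endian bytes:
  [0]=0x73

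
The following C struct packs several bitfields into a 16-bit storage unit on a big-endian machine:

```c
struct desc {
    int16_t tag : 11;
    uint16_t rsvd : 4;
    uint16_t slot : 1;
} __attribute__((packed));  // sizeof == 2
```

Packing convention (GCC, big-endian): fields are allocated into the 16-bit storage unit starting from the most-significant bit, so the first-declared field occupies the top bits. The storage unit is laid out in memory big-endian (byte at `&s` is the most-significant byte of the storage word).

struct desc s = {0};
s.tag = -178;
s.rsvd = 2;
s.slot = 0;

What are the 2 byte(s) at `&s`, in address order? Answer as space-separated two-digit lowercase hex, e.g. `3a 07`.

e9 c4

tag (11b) val=-178 bits=0x74e at bit 5: 0xe9c0
rsvd (4b) val=2 bits=0x2 at bit 1: 0xe9c4
slot (1b) val=0 bits=0x0 at bit 0: 0xe9c4
word = 0xe9c4 → big-endian bytes:
  [0]=0xe9  [1]=0xc4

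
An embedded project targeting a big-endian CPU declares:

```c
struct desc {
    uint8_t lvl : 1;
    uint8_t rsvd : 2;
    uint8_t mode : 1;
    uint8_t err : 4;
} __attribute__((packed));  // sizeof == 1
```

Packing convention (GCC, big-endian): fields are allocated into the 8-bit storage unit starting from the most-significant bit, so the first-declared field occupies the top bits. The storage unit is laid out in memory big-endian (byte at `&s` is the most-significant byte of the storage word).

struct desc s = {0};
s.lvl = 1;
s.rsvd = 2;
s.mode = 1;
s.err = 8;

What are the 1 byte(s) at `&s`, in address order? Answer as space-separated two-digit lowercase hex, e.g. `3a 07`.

[7+:1] lvl=1 & 0x1 = 0x1; word=0x80
[5+:2] rsvd=2 & 0x3 = 0x2; word=0xc0
[4+:1] mode=1 & 0x1 = 0x1; word=0xd0
[0+:4] err=8 & 0xf = 0x8; word=0xd8
word = 0xd8 → big-endian bytes:
  [0]=0xd8

d8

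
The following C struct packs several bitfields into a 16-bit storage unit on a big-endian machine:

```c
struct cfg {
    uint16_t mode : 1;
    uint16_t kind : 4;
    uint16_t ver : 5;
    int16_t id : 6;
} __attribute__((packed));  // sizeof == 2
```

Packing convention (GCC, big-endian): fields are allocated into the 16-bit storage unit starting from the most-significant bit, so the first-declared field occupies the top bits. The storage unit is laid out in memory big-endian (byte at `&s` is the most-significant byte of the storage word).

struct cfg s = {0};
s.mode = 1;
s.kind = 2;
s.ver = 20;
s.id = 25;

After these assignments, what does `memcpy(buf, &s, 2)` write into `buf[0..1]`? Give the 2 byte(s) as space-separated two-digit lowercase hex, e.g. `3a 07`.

mode (1b) val=1 bits=0x1 at bit 15: 0x8000
kind (4b) val=2 bits=0x2 at bit 11: 0x9000
ver (5b) val=20 bits=0x14 at bit 6: 0x9500
id (6b) val=25 bits=0x19 at bit 0: 0x9519
word = 0x9519 → big-endian bytes:
  [0]=0x95  [1]=0x19

95 19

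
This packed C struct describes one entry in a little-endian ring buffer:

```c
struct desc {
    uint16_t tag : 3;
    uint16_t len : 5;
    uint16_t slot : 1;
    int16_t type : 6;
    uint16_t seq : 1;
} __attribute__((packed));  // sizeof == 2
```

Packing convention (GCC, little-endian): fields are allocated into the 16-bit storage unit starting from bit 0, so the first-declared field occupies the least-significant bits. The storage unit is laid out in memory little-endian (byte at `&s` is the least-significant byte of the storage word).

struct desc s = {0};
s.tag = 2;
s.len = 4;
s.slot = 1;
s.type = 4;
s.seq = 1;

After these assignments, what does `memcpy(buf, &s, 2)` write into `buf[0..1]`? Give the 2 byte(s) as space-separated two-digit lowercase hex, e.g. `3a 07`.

tag:3 = 2 → 0x2 << 0 → word 0x0002
len:5 = 4 → 0x4 << 3 → word 0x0022
slot:1 = 1 → 0x1 << 8 → word 0x0122
type:6 = 4 → 0x4 << 9 → word 0x0922
seq:1 = 1 → 0x1 << 15 → word 0x8922
word = 0x8922 → little-endian bytes:
  [0]=0x22  [1]=0x89

22 89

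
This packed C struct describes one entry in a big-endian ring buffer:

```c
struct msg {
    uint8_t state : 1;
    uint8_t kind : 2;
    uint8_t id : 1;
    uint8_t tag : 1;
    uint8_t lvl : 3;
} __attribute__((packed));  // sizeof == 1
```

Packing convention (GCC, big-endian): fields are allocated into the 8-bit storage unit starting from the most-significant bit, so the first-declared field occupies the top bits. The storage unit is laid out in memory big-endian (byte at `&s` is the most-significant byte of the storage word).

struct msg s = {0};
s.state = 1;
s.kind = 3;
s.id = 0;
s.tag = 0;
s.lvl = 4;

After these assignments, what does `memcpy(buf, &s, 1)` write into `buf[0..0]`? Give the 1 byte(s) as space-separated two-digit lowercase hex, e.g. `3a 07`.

e4

[7+:1] state=1 & 0x1 = 0x1; word=0x80
[5+:2] kind=3 & 0x3 = 0x3; word=0xe0
[4+:1] id=0 & 0x1 = 0x0; word=0xe0
[3+:1] tag=0 & 0x1 = 0x0; word=0xe0
[0+:3] lvl=4 & 0x7 = 0x4; word=0xe4
word = 0xe4 → big-endian bytes:
  [0]=0xe4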